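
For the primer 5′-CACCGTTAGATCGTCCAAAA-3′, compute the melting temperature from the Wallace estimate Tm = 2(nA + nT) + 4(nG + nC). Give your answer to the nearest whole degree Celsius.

58°C

Base counts: A=7, T=4, G=3, C=6 (length 20).
Tm = 2·(7+4) + 4·(3+6) = 2·11 + 4·9 = 22 + 36 = 58°C.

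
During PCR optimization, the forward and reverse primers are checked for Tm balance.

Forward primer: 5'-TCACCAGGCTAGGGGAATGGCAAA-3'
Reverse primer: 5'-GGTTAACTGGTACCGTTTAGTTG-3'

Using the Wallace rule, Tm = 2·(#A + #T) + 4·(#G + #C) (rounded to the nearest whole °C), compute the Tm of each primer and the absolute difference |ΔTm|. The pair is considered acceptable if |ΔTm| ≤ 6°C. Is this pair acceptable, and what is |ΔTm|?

Forward: A=8 T=3 G=8 C=5 → Tm = 2·11 + 4·13 = 74°C.
Reverse: A=4 T=9 G=7 C=3 → Tm = 2·13 + 4·10 = 66°C.
|ΔTm| = |74 − 66| = 8°C, > 6°C.

|ΔTm| = 8°C; the pair is not acceptable.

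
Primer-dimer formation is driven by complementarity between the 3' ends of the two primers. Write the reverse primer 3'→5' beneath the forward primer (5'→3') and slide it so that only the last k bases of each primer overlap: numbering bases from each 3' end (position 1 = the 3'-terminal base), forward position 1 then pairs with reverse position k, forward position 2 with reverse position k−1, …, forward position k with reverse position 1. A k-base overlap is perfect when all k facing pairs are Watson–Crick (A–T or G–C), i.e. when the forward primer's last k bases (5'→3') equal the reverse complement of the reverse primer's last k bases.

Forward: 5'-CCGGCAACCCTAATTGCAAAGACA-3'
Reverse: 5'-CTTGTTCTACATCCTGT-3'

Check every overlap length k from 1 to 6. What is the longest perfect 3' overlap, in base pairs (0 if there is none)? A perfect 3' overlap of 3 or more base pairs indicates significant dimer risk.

Longest perfect overlap: 3 complementary base pairs; significant dimer risk (threshold 3).

Last 6 bases (5'→3') — forward …AAGACA, reverse …TCCTGT.
Reverse complement of the reverse primer's last 6 bases: ACAGGA; its first k bases are the reverse complement of the reverse primer's last k bases, so a perfect k-base overlap needs the forward primer's last k bases to equal them.
Comparing (forward last k vs required): k=1: A vs A ✓; k=2: CA vs AC ✗; k=3: ACA vs ACA ✓; k=4: GACA vs ACAG ✗; k=5: AGACA vs ACAGG ✗; k=6: AAGACA vs ACAGGA ✗.
Perfect overlaps at k = 1, 3; the largest is 3.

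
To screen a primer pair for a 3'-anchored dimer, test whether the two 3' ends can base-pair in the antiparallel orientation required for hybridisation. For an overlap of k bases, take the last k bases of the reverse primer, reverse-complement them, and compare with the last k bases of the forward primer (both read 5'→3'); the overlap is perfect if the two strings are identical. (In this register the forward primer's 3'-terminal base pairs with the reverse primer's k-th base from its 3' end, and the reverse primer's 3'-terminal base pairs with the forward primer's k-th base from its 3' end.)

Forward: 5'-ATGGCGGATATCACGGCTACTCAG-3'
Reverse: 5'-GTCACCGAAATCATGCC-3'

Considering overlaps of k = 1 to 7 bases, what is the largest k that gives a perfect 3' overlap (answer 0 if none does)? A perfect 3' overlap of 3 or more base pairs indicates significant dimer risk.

Last 7 bases (5'→3') — forward …TACTCAG, reverse …TCATGCC.
Reverse complement of the reverse primer's last 7 bases: GGCATGA; its first k bases are the reverse complement of the reverse primer's last k bases, so a perfect k-base overlap needs the forward primer's last k bases to equal them.
Comparing (forward last k vs required): k=1: G vs G ✓; k=2: AG vs GG ✗; k=3: CAG vs GGC ✗; k=4: TCAG vs GGCA ✗; k=5: CTCAG vs GGCAT ✗; k=6: ACTCAG vs GGCATG ✗; k=7: TACTCAG vs GGCATGA ✗.
Only k = 1 is perfect, so the longest perfect 3' overlap is 1.

Longest perfect overlap: 1 complementary base pair; below the dimer-risk threshold (threshold 3).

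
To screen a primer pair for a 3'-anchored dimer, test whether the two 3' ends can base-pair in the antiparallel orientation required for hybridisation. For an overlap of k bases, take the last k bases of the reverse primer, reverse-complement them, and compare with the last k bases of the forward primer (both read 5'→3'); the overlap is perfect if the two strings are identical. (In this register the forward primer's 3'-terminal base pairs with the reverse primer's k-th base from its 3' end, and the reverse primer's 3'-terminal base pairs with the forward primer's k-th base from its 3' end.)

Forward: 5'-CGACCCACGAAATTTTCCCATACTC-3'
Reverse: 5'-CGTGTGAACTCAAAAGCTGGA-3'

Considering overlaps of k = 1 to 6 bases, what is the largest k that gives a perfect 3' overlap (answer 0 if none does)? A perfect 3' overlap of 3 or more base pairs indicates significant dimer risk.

Last 6 bases (5'→3') — forward …ATACTC, reverse …GCTGGA.
Reverse complement of the reverse primer's last 6 bases: TCCAGC; its first k bases are the reverse complement of the reverse primer's last k bases, so a perfect k-base overlap needs the forward primer's last k bases to equal them.
Comparing (forward last k vs required): k=1: C vs T ✗; k=2: TC vs TC ✓; k=3: CTC vs TCC ✗; k=4: ACTC vs TCCA ✗; k=5: TACTC vs TCCAG ✗; k=6: ATACTC vs TCCAGC ✗.
Only k = 2 is perfect, so the longest perfect 3' overlap is 2.

Longest perfect overlap: 2 complementary base pairs; below the dimer-risk threshold (threshold 3).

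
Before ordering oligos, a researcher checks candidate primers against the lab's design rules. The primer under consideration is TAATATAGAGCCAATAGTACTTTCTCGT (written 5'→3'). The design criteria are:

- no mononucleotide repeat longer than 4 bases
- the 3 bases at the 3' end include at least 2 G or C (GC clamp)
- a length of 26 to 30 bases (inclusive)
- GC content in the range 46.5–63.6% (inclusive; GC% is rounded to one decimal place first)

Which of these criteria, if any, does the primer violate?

Fails: GC content.

Base counts: A=9, T=10, G=4, C=5 (length 28).
homopolymer run: longest run = 3 ✓
GC clamp: 3' end CGT has 2 G/C ✓
length: length 28 ✓
GC content: GC 9/28 = 32.1%, outside 46.5–63.6% ✗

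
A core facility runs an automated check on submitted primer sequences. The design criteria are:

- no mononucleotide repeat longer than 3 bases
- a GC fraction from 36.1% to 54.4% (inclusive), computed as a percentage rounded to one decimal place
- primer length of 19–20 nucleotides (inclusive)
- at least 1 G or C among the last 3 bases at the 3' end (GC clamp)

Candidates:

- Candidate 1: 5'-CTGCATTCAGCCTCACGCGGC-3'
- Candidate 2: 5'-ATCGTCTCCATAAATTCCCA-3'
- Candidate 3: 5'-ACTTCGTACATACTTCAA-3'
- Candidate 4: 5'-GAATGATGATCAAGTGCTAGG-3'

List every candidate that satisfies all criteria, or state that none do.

Candidate 1 (21 nt, A=3 T=4 G=5 C=9): longest run = 2 ✓; GC 14/21 = 66.7%, outside 36.1–54.4% ✗; length 21, outside 19–20 ✗; 3' end GGC has 3 G/C ✓ — fails.
Candidate 2 (20 nt, A=6 T=6 G=1 C=7): longest run = 3 ✓; GC 8/20 = 40.0% ✓; length 20 ✓; 3' end CCA has 2 G/C ✓ — passes.
Candidate 3 (18 nt, A=6 T=6 G=1 C=5): longest run = 2 ✓; GC 6/18 = 33.3%, outside 36.1–54.4% ✗; length 18, outside 19–20 ✗; 3' end CAA has 1 G/C ✓ — fails.
Candidate 4 (21 nt, A=7 T=5 G=7 C=2): longest run = 2 ✓; GC 9/21 = 42.9% ✓; length 21, outside 19–20 ✗; 3' end AGG has 2 G/C ✓ — fails.

Candidate 2 only.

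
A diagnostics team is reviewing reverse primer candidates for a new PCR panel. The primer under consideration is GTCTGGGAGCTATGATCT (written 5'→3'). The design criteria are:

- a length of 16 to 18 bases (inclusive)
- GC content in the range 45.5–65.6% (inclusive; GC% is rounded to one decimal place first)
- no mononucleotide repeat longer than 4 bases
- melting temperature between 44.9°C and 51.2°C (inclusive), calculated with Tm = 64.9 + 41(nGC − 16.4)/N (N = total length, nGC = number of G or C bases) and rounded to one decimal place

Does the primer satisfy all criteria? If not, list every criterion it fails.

Meets all criteria.

Base counts: A=3, T=6, G=6, C=3 (length 18).
length: length 18 ✓
GC content: GC 9/18 = 50.0% ✓
homopolymer run: longest run = 3 ✓
Tm: Tm = 64.9 + 41·(9 − 16.4)/18 = 48.0°C ✓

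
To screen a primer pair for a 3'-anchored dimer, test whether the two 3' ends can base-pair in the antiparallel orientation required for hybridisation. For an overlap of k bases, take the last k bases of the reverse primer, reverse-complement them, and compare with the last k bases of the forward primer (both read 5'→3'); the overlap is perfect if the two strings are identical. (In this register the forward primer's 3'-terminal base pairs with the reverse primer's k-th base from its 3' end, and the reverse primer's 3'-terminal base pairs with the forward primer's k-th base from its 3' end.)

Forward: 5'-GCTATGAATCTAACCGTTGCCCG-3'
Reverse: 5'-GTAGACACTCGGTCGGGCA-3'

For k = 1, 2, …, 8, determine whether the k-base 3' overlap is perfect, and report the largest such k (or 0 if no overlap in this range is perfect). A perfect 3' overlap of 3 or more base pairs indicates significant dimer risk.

Longest perfect overlap: 6 complementary base pairs; significant dimer risk (threshold 3).

Last 8 bases (5'→3') — forward …GTTGCCCG, reverse …GTCGGGCA.
Reverse complement of the reverse primer's last 8 bases: TGCCCGAC; its first k bases are the reverse complement of the reverse primer's last k bases, so a perfect k-base overlap needs the forward primer's last k bases to equal them.
Comparing (forward last k vs required): k=1: G vs T ✗; k=2: CG vs TG ✗; k=3: CCG vs TGC ✗; k=4: CCCG vs TGCC ✗; k=5: GCCCG vs TGCCC ✗; k=6: TGCCCG vs TGCCCG ✓; k=7: TTGCCCG vs TGCCCGA ✗; k=8: GTTGCCCG vs TGCCCGAC ✗.
Only k = 6 is perfect, so the longest perfect 3' overlap is 6.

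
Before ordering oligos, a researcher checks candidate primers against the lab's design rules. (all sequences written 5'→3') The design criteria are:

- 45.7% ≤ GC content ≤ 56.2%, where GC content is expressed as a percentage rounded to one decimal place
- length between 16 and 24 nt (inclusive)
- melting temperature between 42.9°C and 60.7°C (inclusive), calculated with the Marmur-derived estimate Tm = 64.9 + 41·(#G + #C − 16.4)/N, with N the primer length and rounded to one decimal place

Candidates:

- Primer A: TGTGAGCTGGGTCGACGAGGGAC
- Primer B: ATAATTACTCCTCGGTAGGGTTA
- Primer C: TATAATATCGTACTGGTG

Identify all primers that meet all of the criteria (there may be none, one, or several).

Primer A (23 nt, A=4 T=4 G=11 C=4): GC 15/23 = 65.2%, outside 45.7–56.2% ✗; length 23 ✓; Tm = 64.9 + 41·(15 − 16.4)/23 = 62.4°C, outside 42.9–60.7°C ✗ — fails.
Primer B (23 nt, A=6 T=8 G=5 C=4): GC 9/23 = 39.1%, outside 45.7–56.2% ✗; length 23 ✓; Tm = 64.9 + 41·(9 − 16.4)/23 = 51.7°C ✓ — fails.
Primer C (18 nt, A=5 T=7 G=4 C=2): GC 6/18 = 33.3%, outside 45.7–56.2% ✗; length 18 ✓; Tm = 64.9 + 41·(6 − 16.4)/18 = 41.2°C, outside 42.9–60.7°C ✗ — fails.

None of the candidates satisfy all criteria.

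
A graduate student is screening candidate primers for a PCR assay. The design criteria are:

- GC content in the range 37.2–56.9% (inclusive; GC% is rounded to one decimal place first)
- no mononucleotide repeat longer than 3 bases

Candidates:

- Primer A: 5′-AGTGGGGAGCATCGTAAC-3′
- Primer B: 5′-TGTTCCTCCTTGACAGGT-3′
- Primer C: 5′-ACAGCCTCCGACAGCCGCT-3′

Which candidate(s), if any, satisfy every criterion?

Primer A (18 nt, A=5 T=3 G=7 C=3): GC 10/18 = 55.6% ✓; longest run = 4, exceeds 3 ✗ — fails.
Primer B (18 nt, A=2 T=7 G=4 C=5): GC 9/18 = 50.0% ✓; longest run = 2 ✓ — passes.
Primer C (19 nt, A=4 T=2 G=4 C=9): GC 13/19 = 68.4%, outside 37.2–56.9% ✗; longest run = 2 ✓ — fails.

Primer B only.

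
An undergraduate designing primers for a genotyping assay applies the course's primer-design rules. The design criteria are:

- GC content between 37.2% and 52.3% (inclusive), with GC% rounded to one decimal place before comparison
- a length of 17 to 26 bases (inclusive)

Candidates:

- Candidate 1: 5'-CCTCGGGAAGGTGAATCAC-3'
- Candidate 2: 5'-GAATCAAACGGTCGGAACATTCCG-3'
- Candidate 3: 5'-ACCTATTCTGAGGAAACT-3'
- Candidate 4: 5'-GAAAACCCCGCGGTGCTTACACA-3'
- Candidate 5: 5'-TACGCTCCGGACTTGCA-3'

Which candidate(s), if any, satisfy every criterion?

Candidate 2 and Candidate 3.

Candidate 1 (19 nt, A=5 T=3 G=6 C=5): GC 11/19 = 57.9%, outside 37.2–52.3% ✗; length 19 ✓ — fails.
Candidate 2 (24 nt, A=8 T=4 G=6 C=6): GC 12/24 = 50.0% ✓; length 24 ✓ — passes.
Candidate 3 (18 nt, A=6 T=5 G=3 C=4): GC 7/18 = 38.9% ✓; length 18 ✓ — passes.
Candidate 4 (23 nt, A=7 T=3 G=5 C=8): GC 13/23 = 56.5%, outside 37.2–52.3% ✗; length 23 ✓ — fails.
Candidate 5 (17 nt, A=3 T=4 G=4 C=6): GC 10/17 = 58.8%, outside 37.2–52.3% ✗; length 17 ✓ — fails.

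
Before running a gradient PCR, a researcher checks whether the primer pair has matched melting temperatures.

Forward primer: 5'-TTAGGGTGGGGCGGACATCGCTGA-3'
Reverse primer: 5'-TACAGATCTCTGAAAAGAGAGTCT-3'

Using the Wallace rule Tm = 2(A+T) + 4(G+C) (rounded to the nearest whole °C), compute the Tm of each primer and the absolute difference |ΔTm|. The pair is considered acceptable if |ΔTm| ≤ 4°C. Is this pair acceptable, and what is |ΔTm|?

|ΔTm| = 12°C; the pair is not acceptable.

Forward: A=4 T=5 G=11 C=4 → Tm = 2·9 + 4·15 = 78°C.
Reverse: A=9 T=6 G=5 C=4 → Tm = 2·15 + 4·9 = 66°C.
|ΔTm| = |78 − 66| = 12°C, > 4°C.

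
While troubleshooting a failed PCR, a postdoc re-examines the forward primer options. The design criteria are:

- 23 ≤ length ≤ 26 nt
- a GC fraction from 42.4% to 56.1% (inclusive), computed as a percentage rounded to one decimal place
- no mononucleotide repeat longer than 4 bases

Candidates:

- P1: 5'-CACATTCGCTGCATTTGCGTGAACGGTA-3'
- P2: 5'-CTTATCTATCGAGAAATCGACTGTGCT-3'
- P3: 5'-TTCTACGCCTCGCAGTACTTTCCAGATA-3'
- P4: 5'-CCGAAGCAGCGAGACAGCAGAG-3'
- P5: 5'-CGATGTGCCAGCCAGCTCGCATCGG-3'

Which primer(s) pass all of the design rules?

None of the candidates satisfy all criteria.

P1 (28 nt, A=6 T=8 G=7 C=7): length 28, outside 23–26 ✗; GC 14/28 = 50.0% ✓; longest run = 3 ✓ — fails.
P2 (27 nt, A=7 T=9 G=5 C=6): length 27, outside 23–26 ✗; GC 11/27 = 40.7%, outside 42.4–56.1% ✗; longest run = 3 ✓ — fails.
P3 (28 nt, A=6 T=9 G=4 C=9): length 28, outside 23–26 ✗; GC 13/28 = 46.4% ✓; longest run = 3 ✓ — fails.
P4 (22 nt, A=8 T=0 G=8 C=6): length 22, outside 23–26 ✗; GC 14/22 = 63.6%, outside 42.4–56.1% ✗; longest run = 2 ✓ — fails.
P5 (25 nt, A=4 T=4 G=8 C=9): length 25 ✓; GC 17/25 = 68.0%, outside 42.4–56.1% ✗; longest run = 2 ✓ — fails.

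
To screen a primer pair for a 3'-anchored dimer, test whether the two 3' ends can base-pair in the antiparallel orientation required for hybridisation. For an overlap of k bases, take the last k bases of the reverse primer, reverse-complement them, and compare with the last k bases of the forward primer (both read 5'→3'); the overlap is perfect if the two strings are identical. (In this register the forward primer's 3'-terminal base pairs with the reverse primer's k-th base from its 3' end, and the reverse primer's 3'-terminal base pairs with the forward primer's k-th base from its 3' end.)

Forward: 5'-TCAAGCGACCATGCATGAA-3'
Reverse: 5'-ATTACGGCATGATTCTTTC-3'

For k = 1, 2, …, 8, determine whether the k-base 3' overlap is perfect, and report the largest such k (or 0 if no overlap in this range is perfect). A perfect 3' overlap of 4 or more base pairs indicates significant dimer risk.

Last 8 bases (5'→3') — forward …TGCATGAA, reverse …ATTCTTTC.
Reverse complement of the reverse primer's last 8 bases: GAAAGAAT; its first k bases are the reverse complement of the reverse primer's last k bases, so a perfect k-base overlap needs the forward primer's last k bases to equal them.
Comparing (forward last k vs required): k=1: A vs G ✗; k=2: AA vs GA ✗; k=3: GAA vs GAA ✓; k=4: TGAA vs GAAA ✗; k=5: ATGAA vs GAAAG ✗; k=6: CATGAA vs GAAAGA ✗; k=7: GCATGAA vs GAAAGAA ✗; k=8: TGCATGAA vs GAAAGAAT ✗.
Only k = 3 is perfect, so the longest perfect 3' overlap is 3.

Longest perfect overlap: 3 complementary base pairs; below the dimer-risk threshold (threshold 4).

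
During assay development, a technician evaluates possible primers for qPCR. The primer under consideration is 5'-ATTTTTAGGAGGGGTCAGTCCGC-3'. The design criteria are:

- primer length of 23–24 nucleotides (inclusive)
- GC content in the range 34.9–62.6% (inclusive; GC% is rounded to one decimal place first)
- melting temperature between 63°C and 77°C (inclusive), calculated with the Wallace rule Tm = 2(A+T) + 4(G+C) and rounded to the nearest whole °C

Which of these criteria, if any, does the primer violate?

Base counts: A=4, T=7, G=8, C=4 (length 23).
length: length 23 ✓
GC content: GC 12/23 = 52.2% ✓
Tm: Tm = 2·11 + 4·12 = 70°C ✓

Meets all criteria.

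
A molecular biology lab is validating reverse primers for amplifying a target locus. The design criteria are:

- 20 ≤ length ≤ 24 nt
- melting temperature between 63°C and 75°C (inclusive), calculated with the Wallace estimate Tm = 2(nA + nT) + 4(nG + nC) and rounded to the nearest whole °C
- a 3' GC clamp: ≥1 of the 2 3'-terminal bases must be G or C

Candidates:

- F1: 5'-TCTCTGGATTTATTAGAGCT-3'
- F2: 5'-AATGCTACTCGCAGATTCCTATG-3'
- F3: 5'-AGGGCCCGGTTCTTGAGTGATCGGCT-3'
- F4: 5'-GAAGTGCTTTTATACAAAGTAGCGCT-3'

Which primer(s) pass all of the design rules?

F2 only.

F1 (20 nt, A=4 T=9 G=4 C=3): length 20 ✓; Tm = 2·13 + 4·7 = 54°C, outside 63–75°C ✗; 3' end CT has 1 G/C ✓ — fails.
F2 (23 nt, A=6 T=7 G=4 C=6): length 23 ✓; Tm = 2·13 + 4·10 = 66°C ✓; 3' end TG has 1 G/C ✓ — passes.
F3 (26 nt, A=3 T=7 G=10 C=6): length 26, outside 20–24 ✗; Tm = 2·10 + 4·16 = 84°C, outside 63–75°C ✗; 3' end CT has 1 G/C ✓ — fails.
F4 (26 nt, A=8 T=8 G=6 C=4): length 26, outside 20–24 ✗; Tm = 2·16 + 4·10 = 72°C ✓; 3' end CT has 1 G/C ✓ — fails.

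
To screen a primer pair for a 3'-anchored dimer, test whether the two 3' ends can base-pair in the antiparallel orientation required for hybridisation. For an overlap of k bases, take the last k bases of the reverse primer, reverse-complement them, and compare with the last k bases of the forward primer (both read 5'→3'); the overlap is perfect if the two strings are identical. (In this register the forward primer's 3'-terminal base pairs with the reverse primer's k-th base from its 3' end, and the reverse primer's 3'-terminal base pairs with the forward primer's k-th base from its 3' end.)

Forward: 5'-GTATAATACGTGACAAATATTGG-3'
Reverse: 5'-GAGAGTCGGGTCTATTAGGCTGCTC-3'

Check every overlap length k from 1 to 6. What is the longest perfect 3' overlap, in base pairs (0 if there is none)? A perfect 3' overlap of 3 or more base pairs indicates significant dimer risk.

Last 6 bases (5'→3') — forward …TATTGG, reverse …CTGCTC.
Reverse complement of the reverse primer's last 6 bases: GAGCAG; its first k bases are the reverse complement of the reverse primer's last k bases, so a perfect k-base overlap needs the forward primer's last k bases to equal them.
Comparing (forward last k vs required): k=1: G vs G ✓; k=2: GG vs GA ✗; k=3: TGG vs GAG ✗; k=4: TTGG vs GAGC ✗; k=5: ATTGG vs GAGCA ✗; k=6: TATTGG vs GAGCAG ✗.
Only k = 1 is perfect, so the longest perfect 3' overlap is 1.

Longest perfect overlap: 1 complementary base pair; below the dimer-risk threshold (threshold 3).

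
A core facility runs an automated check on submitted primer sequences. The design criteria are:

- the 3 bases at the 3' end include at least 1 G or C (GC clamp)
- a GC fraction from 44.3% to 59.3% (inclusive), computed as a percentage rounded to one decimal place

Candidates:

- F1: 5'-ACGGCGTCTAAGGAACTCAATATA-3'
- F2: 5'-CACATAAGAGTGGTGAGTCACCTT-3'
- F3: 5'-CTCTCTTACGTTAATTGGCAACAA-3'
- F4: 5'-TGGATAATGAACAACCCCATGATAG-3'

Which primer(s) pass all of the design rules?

F2 only.

F1 (24 nt, A=9 T=5 G=5 C=5): 3' end ATA has 0 G/C, need ≥1 ✗; GC 10/24 = 41.7%, outside 44.3–59.3% ✗ — fails.
F2 (24 nt, A=7 T=6 G=6 C=5): 3' end CTT has 1 G/C ✓; GC 11/24 = 45.8% ✓ — passes.
F3 (24 nt, A=7 T=8 G=3 C=6): 3' end CAA has 1 G/C ✓; GC 9/24 = 37.5%, outside 44.3–59.3% ✗ — fails.
F4 (25 nt, A=10 T=5 G=5 C=5): 3' end TAG has 1 G/C ✓; GC 10/25 = 40.0%, outside 44.3–59.3% ✗ — fails.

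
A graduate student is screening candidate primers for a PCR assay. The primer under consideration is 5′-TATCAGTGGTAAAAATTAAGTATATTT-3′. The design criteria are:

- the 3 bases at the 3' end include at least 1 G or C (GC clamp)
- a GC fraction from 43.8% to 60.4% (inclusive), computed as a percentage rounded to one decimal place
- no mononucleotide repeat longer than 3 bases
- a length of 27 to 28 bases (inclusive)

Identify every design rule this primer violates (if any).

Base counts: A=11, T=11, G=4, C=1 (length 27).
GC clamp: 3' end TTT has 0 G/C, need ≥1 ✗
GC content: GC 5/27 = 18.5%, outside 43.8–60.4% ✗
homopolymer run: longest run = 5, exceeds 3 ✗
length: length 27 ✓

Fails: GC clamp, GC content, homopolymer run.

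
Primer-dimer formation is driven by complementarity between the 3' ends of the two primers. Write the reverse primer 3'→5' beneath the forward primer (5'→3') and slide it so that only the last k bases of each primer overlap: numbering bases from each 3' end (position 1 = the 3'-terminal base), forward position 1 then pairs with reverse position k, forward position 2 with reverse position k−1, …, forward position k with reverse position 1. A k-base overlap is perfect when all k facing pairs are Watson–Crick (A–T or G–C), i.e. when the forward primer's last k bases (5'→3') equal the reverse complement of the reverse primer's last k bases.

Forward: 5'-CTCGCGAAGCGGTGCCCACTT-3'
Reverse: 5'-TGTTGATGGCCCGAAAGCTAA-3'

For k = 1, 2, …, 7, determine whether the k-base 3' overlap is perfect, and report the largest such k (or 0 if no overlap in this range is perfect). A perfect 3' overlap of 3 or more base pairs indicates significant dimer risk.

Longest perfect overlap: 2 complementary base pairs; below the dimer-risk threshold (threshold 3).

Last 7 bases (5'→3') — forward …CCCACTT, reverse …AAGCTAA.
Reverse complement of the reverse primer's last 7 bases: TTAGCTT; its first k bases are the reverse complement of the reverse primer's last k bases, so a perfect k-base overlap needs the forward primer's last k bases to equal them.
Comparing (forward last k vs required): k=1: T vs T ✓; k=2: TT vs TT ✓; k=3: CTT vs TTA ✗; k=4: ACTT vs TTAG ✗; k=5: CACTT vs TTAGC ✗; k=6: CCACTT vs TTAGCT ✗; k=7: CCCACTT vs TTAGCTT ✗.
Perfect overlaps at k = 1, 2; the largest is 2.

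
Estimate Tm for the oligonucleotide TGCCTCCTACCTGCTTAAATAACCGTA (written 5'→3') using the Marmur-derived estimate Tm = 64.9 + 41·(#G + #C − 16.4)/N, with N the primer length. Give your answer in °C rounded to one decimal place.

Base counts: A=7, T=8, G=3, C=9; G+C = 12, N = 27.
Tm = 64.9 + 41·(12 − 16.4)/27 = 64.9 + -180.40/27 = 58.2°C.

58.2°C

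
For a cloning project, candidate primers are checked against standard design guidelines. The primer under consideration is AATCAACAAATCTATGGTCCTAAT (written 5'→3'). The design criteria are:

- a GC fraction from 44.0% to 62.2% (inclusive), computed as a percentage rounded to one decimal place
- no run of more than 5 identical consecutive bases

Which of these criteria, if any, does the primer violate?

Base counts: A=10, T=7, G=2, C=5 (length 24).
GC content: GC 7/24 = 29.2%, outside 44.0–62.2% ✗
homopolymer run: longest run = 3 ✓

Fails: GC content.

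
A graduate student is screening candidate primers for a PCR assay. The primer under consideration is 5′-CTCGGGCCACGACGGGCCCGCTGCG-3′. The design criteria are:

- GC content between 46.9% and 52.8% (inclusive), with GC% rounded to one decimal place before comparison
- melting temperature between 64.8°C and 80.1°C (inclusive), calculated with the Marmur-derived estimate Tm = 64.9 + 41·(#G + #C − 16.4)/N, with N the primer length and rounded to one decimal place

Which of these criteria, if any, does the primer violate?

Fails: GC content.

Base counts: A=2, T=2, G=10, C=11 (length 25).
GC content: GC 21/25 = 84.0%, outside 46.9–52.8% ✗
Tm: Tm = 64.9 + 41·(21 − 16.4)/25 = 72.4°C ✓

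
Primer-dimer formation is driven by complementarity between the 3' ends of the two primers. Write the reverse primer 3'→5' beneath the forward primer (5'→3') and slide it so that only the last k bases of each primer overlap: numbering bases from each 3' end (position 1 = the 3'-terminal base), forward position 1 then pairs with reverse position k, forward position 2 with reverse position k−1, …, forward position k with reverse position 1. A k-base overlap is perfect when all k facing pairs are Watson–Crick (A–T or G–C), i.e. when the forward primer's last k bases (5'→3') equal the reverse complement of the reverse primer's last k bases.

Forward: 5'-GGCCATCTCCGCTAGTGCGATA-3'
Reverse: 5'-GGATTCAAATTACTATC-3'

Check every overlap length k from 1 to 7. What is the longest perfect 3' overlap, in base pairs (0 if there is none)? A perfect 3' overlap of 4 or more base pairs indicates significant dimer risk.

Longest perfect overlap: 4 complementary base pairs; significant dimer risk (threshold 4).

Last 7 bases (5'→3') — forward …TGCGATA, reverse …TACTATC.
Reverse complement of the reverse primer's last 7 bases: GATAGTA; its first k bases are the reverse complement of the reverse primer's last k bases, so a perfect k-base overlap needs the forward primer's last k bases to equal them.
Comparing (forward last k vs required): k=1: A vs G ✗; k=2: TA vs GA ✗; k=3: ATA vs GAT ✗; k=4: GATA vs GATA ✓; k=5: CGATA vs GATAG ✗; k=6: GCGATA vs GATAGT ✗; k=7: TGCGATA vs GATAGTA ✗.
Only k = 4 is perfect, so the longest perfect 3' overlap is 4.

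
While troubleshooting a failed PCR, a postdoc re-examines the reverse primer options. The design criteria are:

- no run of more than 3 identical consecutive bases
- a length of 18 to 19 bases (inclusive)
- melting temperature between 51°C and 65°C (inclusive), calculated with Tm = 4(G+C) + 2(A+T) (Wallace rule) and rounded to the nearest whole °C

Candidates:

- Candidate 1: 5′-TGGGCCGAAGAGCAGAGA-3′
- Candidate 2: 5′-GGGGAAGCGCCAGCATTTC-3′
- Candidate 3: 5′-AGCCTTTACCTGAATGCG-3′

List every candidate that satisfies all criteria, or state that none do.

Candidate 1 and Candidate 3.

Candidate 1 (18 nt, A=6 T=1 G=8 C=3): longest run = 3 ✓; length 18 ✓; Tm = 2·7 + 4·11 = 58°C ✓ — passes.
Candidate 2 (19 nt, A=4 T=3 G=7 C=5): longest run = 4, exceeds 3 ✗; length 19 ✓; Tm = 2·7 + 4·12 = 62°C ✓ — fails.
Candidate 3 (18 nt, A=4 T=5 G=4 C=5): longest run = 3 ✓; length 18 ✓; Tm = 2·9 + 4·9 = 54°C ✓ — passes.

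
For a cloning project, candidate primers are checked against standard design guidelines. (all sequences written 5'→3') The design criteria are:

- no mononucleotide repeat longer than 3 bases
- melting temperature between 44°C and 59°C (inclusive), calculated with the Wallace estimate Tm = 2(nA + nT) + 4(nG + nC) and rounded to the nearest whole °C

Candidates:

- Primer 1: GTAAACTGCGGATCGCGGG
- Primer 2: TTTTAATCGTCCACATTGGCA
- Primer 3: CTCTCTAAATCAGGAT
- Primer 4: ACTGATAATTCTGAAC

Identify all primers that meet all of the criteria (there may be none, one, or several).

Primer 1 (19 nt, A=4 T=3 G=8 C=4): longest run = 3 ✓; Tm = 2·7 + 4·12 = 62°C, outside 44–59°C ✗ — fails.
Primer 2 (21 nt, A=5 T=8 G=3 C=5): longest run = 4, exceeds 3 ✗; Tm = 2·13 + 4·8 = 58°C ✓ — fails.
Primer 3 (16 nt, A=5 T=5 G=2 C=4): longest run = 3 ✓; Tm = 2·10 + 4·6 = 44°C ✓ — passes.
Primer 4 (16 nt, A=6 T=5 G=2 C=3): longest run = 2 ✓; Tm = 2·11 + 4·5 = 42°C, outside 44–59°C ✗ — fails.

Primer 3 only.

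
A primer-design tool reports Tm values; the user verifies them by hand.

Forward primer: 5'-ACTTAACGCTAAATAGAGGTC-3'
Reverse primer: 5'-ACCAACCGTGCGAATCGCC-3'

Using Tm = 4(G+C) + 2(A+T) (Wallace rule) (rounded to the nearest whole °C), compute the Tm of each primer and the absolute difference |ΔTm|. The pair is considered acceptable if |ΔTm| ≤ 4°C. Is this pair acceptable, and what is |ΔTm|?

|ΔTm| = 4°C; the pair is acceptable.

Forward: A=8 T=5 G=4 C=4 → Tm = 2·13 + 4·8 = 58°C.
Reverse: A=5 T=2 G=4 C=8 → Tm = 2·7 + 4·12 = 62°C.
|ΔTm| = |58 − 62| = 4°C, ≤ 4°C.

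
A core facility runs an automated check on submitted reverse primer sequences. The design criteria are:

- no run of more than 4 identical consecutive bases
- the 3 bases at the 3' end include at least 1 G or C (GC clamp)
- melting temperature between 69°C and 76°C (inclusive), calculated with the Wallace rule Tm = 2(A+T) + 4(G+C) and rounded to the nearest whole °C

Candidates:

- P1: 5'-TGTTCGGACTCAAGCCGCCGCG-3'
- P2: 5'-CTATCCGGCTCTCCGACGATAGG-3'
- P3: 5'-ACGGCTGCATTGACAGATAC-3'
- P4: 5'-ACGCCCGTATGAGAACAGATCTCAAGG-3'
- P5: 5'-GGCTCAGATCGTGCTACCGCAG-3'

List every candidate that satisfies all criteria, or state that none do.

P1 (22 nt, A=3 T=4 G=7 C=8): longest run = 2 ✓; 3' end GCG has 3 G/C ✓; Tm = 2·7 + 4·15 = 74°C ✓ — passes.
P2 (23 nt, A=4 T=5 G=6 C=8): longest run = 2 ✓; 3' end AGG has 2 G/C ✓; Tm = 2·9 + 4·14 = 74°C ✓ — passes.
P3 (20 nt, A=6 T=4 G=5 C=5): longest run = 2 ✓; 3' end TAC has 1 G/C ✓; Tm = 2·10 + 4·10 = 60°C, outside 69–76°C ✗ — fails.
P4 (27 nt, A=9 T=4 G=7 C=7): longest run = 3 ✓; 3' end AGG has 2 G/C ✓; Tm = 2·13 + 4·14 = 82°C, outside 69–76°C ✗ — fails.
P5 (22 nt, A=4 T=4 G=7 C=7): longest run = 2 ✓; 3' end CAG has 2 G/C ✓; Tm = 2·8 + 4·14 = 72°C ✓ — passes.

P1, P2 and P5.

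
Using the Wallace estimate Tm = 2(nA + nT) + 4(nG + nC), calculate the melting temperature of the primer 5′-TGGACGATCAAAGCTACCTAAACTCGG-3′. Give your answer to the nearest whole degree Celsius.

80°C

Base counts: A=9, T=5, G=6, C=7 (length 27).
Tm = 2·(9+5) + 4·(6+7) = 2·14 + 4·13 = 28 + 52 = 80°C.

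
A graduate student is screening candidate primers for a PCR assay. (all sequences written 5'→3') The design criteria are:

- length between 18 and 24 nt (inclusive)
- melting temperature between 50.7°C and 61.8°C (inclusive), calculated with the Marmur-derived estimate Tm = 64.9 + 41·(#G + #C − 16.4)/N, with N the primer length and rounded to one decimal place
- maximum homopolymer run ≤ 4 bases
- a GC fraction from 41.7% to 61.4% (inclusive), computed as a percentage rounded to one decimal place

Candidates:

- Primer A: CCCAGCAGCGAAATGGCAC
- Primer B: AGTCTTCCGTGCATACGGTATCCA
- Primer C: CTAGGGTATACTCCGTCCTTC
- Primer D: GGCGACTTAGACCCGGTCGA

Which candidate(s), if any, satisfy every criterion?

Primer A (19 nt, A=6 T=1 G=5 C=7): length 19 ✓; Tm = 64.9 + 41·(12 − 16.4)/19 = 55.4°C ✓; longest run = 3 ✓; GC 12/19 = 63.2%, outside 41.7–61.4% ✗ — fails.
Primer B (24 nt, A=5 T=7 G=5 C=7): length 24 ✓; Tm = 64.9 + 41·(12 − 16.4)/24 = 57.4°C ✓; longest run = 2 ✓; GC 12/24 = 50.0% ✓ — passes.
Primer C (21 nt, A=3 T=7 G=4 C=7): length 21 ✓; Tm = 64.9 + 41·(11 − 16.4)/21 = 54.4°C ✓; longest run = 3 ✓; GC 11/21 = 52.4% ✓ — passes.
Primer D (20 nt, A=4 T=3 G=7 C=6): length 20 ✓; Tm = 64.9 + 41·(13 − 16.4)/20 = 57.9°C ✓; longest run = 3 ✓; GC 13/20 = 65.0%, outside 41.7–61.4% ✗ — fails.

Primer B and Primer C.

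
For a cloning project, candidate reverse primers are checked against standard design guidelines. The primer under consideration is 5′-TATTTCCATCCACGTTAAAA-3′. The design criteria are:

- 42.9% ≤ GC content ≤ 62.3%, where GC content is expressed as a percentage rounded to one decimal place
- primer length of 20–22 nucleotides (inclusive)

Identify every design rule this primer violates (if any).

Base counts: A=7, T=7, G=1, C=5 (length 20).
GC content: GC 6/20 = 30.0%, outside 42.9–62.3% ✗
length: length 20 ✓

Fails: GC content.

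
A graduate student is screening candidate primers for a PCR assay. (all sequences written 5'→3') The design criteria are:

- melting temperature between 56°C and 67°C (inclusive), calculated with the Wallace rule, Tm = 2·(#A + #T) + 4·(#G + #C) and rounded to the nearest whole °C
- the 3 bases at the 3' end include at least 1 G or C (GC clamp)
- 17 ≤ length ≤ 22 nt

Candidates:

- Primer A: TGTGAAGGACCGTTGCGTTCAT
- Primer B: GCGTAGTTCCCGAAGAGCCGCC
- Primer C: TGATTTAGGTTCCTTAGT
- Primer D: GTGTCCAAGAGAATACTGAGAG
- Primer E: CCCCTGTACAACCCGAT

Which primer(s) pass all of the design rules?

Primer A and Primer D.

Primer A (22 nt, A=4 T=7 G=7 C=4): Tm = 2·11 + 4·11 = 66°C ✓; 3' end CAT has 1 G/C ✓; length 22 ✓ — passes.
Primer B (22 nt, A=4 T=3 G=7 C=8): Tm = 2·7 + 4·15 = 74°C, outside 56–67°C ✗; 3' end GCC has 3 G/C ✓; length 22 ✓ — fails.
Primer C (18 nt, A=3 T=9 G=4 C=2): Tm = 2·12 + 4·6 = 48°C, outside 56–67°C ✗; 3' end AGT has 1 G/C ✓; length 18 ✓ — fails.
Primer D (22 nt, A=8 T=4 G=7 C=3): Tm = 2·12 + 4·10 = 64°C ✓; 3' end GAG has 2 G/C ✓; length 22 ✓ — passes.
Primer E (17 nt, A=4 T=3 G=2 C=8): Tm = 2·7 + 4·10 = 54°C, outside 56–67°C ✗; 3' end GAT has 1 G/C ✓; length 17 ✓ — fails.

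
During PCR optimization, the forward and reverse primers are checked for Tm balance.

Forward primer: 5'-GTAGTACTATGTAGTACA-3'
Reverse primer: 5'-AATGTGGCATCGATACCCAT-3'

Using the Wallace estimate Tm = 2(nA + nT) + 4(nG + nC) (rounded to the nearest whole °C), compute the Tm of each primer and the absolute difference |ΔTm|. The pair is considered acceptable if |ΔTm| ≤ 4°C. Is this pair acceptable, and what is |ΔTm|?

|ΔTm| = 10°C; the pair is not acceptable.

Forward: A=6 T=6 G=4 C=2 → Tm = 2·12 + 4·6 = 48°C.
Reverse: A=6 T=5 G=4 C=5 → Tm = 2·11 + 4·9 = 58°C.
|ΔTm| = |48 − 58| = 10°C, > 4°C.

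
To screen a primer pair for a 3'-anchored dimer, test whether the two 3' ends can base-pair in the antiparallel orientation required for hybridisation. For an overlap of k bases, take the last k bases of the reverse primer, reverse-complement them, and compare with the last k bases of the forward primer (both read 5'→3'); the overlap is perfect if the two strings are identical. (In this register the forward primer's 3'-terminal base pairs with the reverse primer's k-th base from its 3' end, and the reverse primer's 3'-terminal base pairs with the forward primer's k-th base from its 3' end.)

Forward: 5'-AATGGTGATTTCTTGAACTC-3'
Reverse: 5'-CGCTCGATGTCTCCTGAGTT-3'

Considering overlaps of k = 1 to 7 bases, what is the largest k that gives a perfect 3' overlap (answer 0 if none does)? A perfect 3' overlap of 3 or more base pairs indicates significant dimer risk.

Last 7 bases (5'→3') — forward …TGAACTC, reverse …CTGAGTT.
Reverse complement of the reverse primer's last 7 bases: AACTCAG; its first k bases are the reverse complement of the reverse primer's last k bases, so a perfect k-base overlap needs the forward primer's last k bases to equal them.
Comparing (forward last k vs required): k=1: C vs A ✗; k=2: TC vs AA ✗; k=3: CTC vs AAC ✗; k=4: ACTC vs AACT ✗; k=5: AACTC vs AACTC ✓; k=6: GAACTC vs AACTCA ✗; k=7: TGAACTC vs AACTCAG ✗.
Only k = 5 is perfect, so the longest perfect 3' overlap is 5.

Longest perfect overlap: 5 complementary base pairs; significant dimer risk (threshold 3).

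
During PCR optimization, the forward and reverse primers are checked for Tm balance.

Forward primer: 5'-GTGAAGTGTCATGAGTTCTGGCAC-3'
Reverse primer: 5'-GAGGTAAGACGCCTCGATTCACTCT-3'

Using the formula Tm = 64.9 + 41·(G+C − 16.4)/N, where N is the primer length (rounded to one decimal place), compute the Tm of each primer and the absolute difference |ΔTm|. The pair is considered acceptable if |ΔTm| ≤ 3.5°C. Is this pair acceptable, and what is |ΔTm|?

Forward: G+C = 12, N = 24 → Tm = 64.9 + 41·(12 − 16.4)/24 = 57.4°C.
Reverse: G+C = 13, N = 25 → Tm = 64.9 + 41·(13 − 16.4)/25 = 59.3°C.
|ΔTm| = |57.4 − 59.3| = 1.9°C, ≤ 3.5°C.

|ΔTm| = 1.9°C; the pair is acceptable.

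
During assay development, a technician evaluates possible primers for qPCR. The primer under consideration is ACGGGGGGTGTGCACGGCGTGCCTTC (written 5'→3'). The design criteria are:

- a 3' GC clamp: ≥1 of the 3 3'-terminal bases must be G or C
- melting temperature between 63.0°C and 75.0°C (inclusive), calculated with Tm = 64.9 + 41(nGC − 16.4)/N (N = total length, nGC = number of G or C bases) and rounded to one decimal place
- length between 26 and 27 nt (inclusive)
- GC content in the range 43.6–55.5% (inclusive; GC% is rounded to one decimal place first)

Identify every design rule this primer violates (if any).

Base counts: A=2, T=5, G=12, C=7 (length 26).
GC clamp: 3' end TTC has 1 G/C ✓
Tm: Tm = 64.9 + 41·(19 − 16.4)/26 = 69.0°C ✓
length: length 26 ✓
GC content: GC 19/26 = 73.1%, outside 43.6–55.5% ✗

Fails: GC content.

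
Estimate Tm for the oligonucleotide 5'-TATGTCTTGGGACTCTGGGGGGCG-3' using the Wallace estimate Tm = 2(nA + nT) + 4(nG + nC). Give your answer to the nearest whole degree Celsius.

78°C

Base counts: A=2, T=7, G=11, C=4 (length 24).
Tm = 2·(2+7) + 4·(11+4) = 2·9 + 4·15 = 18 + 60 = 78°C.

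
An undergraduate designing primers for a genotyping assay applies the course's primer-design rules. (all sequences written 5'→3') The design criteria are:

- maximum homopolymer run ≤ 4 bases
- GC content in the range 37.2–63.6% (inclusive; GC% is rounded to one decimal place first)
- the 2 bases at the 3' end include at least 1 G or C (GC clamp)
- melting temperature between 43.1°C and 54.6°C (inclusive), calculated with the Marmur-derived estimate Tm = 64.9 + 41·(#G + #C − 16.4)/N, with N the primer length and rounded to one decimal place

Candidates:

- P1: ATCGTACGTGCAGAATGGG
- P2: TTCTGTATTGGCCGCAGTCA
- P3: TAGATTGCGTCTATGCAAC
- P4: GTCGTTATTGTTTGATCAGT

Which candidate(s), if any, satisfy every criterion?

P1 (19 nt, A=5 T=4 G=7 C=3): longest run = 3 ✓; GC 10/19 = 52.6% ✓; 3' end GG has 2 G/C ✓; Tm = 64.9 + 41·(10 − 16.4)/19 = 51.1°C ✓ — passes.
P2 (20 nt, A=3 T=7 G=5 C=5): longest run = 2 ✓; GC 10/20 = 50.0% ✓; 3' end CA has 1 G/C ✓; Tm = 64.9 + 41·(10 − 16.4)/20 = 51.8°C ✓ — passes.
P3 (19 nt, A=5 T=6 G=4 C=4): longest run = 2 ✓; GC 8/19 = 42.1% ✓; 3' end AC has 1 G/C ✓; Tm = 64.9 + 41·(8 − 16.4)/19 = 46.8°C ✓ — passes.
P4 (20 nt, A=3 T=10 G=5 C=2): longest run = 3 ✓; GC 7/20 = 35.0%, outside 37.2–63.6% ✗; 3' end GT has 1 G/C ✓; Tm = 64.9 + 41·(7 − 16.4)/20 = 45.6°C ✓ — fails.

P1, P2 and P3.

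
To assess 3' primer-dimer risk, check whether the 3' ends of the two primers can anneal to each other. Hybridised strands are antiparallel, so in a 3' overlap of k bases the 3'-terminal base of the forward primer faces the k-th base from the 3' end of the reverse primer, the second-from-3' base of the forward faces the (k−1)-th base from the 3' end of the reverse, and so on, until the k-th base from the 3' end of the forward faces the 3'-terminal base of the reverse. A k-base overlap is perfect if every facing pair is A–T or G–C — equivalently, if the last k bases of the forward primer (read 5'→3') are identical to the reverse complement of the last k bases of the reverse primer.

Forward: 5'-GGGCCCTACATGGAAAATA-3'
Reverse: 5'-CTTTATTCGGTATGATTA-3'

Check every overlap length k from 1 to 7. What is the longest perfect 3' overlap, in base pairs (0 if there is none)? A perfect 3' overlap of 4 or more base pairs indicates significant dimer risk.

Last 7 bases (5'→3') — forward …GAAAATA, reverse …ATGATTA.
Reverse complement of the reverse primer's last 7 bases: TAATCAT; its first k bases are the reverse complement of the reverse primer's last k bases, so a perfect k-base overlap needs the forward primer's last k bases to equal them.
Comparing (forward last k vs required): k=1: A vs T ✗; k=2: TA vs TA ✓; k=3: ATA vs TAA ✗; k=4: AATA vs TAAT ✗; k=5: AAATA vs TAATC ✗; k=6: AAAATA vs TAATCA ✗; k=7: GAAAATA vs TAATCAT ✗.
Only k = 2 is perfect, so the longest perfect 3' overlap is 2.

Longest perfect overlap: 2 complementary base pairs; below the dimer-risk threshold (threshold 4).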